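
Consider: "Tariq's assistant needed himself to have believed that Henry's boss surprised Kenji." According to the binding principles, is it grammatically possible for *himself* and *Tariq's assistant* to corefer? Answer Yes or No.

Yes

*himself* is a reflexive; Principle A requires it to be bound within its binding domain — the matrix clause.
— Tariq's assistant: subject of the matrix clause; c-commands the reflexive within its binding domain — allowed (Principle A).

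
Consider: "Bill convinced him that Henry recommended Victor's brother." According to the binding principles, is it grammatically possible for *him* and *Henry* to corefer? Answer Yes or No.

*him* is a pronoun; Principle B requires it to be free in its binding domain — the matrix clause.
— Henry: subject of the clause headed by 'recommended'; is c-commanded by the pronoun; coreference would bind this R-expression — blocked (Principle C).

No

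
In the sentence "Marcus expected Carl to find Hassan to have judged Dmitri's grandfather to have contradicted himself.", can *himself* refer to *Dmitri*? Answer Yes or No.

No

*himself* is a reflexive; Principle A requires it to be bound within its binding domain — the clause headed by 'contradicted'.
— Dmitri: possessor inside the subject DP of the clause headed by 'contradicted'; does not c-command the reflexive — cannot bind it (Principle A).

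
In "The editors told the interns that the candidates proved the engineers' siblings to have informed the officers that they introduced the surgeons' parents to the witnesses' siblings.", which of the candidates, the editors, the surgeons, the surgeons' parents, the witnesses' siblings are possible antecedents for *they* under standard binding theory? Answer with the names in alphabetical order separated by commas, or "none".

the candidates, the editors

*they* is a pronoun; Principle B requires it to be free in its binding domain — the clause headed by 'introduced'.
— the candidates: subject of the clause headed by 'proved'; c-commands the pronoun but lies outside its binding domain — allowed.
— the editors: subject of the matrix clause; c-commands the pronoun but lies outside its binding domain — allowed.
— the surgeons: possessor inside the object DP of the clause headed by 'introduced'; is c-commanded by the pronoun; coreference would bind this R-expression — blocked (Principle C).
— the surgeons' parents: object of the clause headed by 'introduced'; is c-commanded by the pronoun; coreference would bind this R-expression — blocked (Principle C).
— the witnesses' siblings: second object of the clause headed by 'introduced'; is c-commanded by the pronoun; coreference would bind this R-expression — blocked (Principle C).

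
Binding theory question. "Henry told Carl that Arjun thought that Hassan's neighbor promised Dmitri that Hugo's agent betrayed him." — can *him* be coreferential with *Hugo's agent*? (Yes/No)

No

*him* is a pronoun; Principle B requires it to be free in its binding domain — the clause headed by 'betrayed'.
— Hugo's agent: subject of the clause headed by 'betrayed'; c-commands the pronoun within its binding domain — blocked (Principle B).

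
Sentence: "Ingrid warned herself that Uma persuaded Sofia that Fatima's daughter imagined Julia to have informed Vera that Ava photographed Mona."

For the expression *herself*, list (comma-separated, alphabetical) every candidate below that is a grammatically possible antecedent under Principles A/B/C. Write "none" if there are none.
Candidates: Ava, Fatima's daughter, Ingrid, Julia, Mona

Ingrid

*herself* is a reflexive; Principle A requires it to be bound within its binding domain — the matrix clause.
— Ava: subject of the clause headed by 'photographed'; does not c-command the reflexive — cannot bind it (Principle A).
— Fatima's daughter: subject of the clause headed by 'imagined'; does not c-command the reflexive — cannot bind it (Principle A).
— Ingrid: subject of the matrix clause; c-commands the reflexive within its binding domain — allowed (Principle A).
— Julia: subject of the clause headed by 'informed'; does not c-command the reflexive — cannot bind it (Principle A).
— Mona: object of the clause headed by 'photographed'; does not c-command the reflexive — cannot bind it (Principle A).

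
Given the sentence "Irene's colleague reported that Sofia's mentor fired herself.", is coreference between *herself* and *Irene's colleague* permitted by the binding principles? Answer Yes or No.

*herself* is a reflexive; Principle A requires it to be bound within its binding domain — the clause headed by 'fired'.
— Irene's colleague: subject of the matrix clause; c-commands the reflexive but lies outside its binding domain — cannot bind it (Principle A).

No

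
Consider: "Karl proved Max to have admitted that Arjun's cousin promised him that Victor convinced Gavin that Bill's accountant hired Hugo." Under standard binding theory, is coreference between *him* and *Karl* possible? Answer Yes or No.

*Karl* is an R-expression; Principle C requires it to be free (not bound by any c-commanding expression).
— him: object of the clause headed by 'promised'; the pronoun does not c-command the R-expression — coreference allowed.

Yes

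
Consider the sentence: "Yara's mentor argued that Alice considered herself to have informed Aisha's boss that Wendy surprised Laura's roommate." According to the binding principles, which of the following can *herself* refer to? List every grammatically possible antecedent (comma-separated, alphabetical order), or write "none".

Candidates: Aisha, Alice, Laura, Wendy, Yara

Alice

*herself* is a reflexive; Principle A requires it to be bound within its binding domain — the clause headed by 'considered'.
— Aisha: possessor inside the object DP of the clause headed by 'informed'; does not c-command the reflexive — cannot bind it (Principle A).
— Alice: subject of the clause headed by 'considered'; c-commands the reflexive within its binding domain — allowed (Principle A).
— Laura: possessor inside the object DP of the clause headed by 'surprised'; does not c-command the reflexive — cannot bind it (Principle A).
— Wendy: subject of the clause headed by 'surprised'; does not c-command the reflexive — cannot bind it (Principle A).
— Yara: possessor inside the subject DP of the matrix clause; does not c-command the reflexive — cannot bind it (Principle A).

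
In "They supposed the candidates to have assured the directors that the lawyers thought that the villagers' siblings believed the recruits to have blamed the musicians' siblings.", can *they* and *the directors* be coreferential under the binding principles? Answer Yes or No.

*the directors* is an R-expression; Principle C requires it to be free (not bound by any c-commanding expression).
— they: subject of the matrix clause; the pronoun c-commands the R-expression — coreference blocked (Principle C).

No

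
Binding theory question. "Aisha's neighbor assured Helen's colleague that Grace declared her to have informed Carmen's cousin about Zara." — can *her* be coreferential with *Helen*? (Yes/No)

Yes

*her* is a pronoun; Principle B requires it to be free in its binding domain — the clause headed by 'declared'.
— Helen: possessor inside the object DP of the matrix clause; does not c-command the pronoun — Principle B does not apply; allowed.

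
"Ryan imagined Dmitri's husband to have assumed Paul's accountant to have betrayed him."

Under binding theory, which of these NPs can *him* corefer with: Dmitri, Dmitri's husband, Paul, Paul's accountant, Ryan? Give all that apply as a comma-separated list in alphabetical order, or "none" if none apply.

Dmitri, Dmitri's husband, Paul, Ryan

*him* is a pronoun; Principle B requires it to be free in its binding domain — the clause headed by 'betrayed'.
— Dmitri: possessor inside the subject DP of the clause headed by 'assumed'; does not c-command the pronoun — Principle B does not apply; allowed.
— Dmitri's husband: subject of the clause headed by 'assumed'; c-commands the pronoun but lies outside its binding domain — allowed.
— Paul: possessor inside the subject DP of the clause headed by 'betrayed'; does not c-command the pronoun — Principle B does not apply; allowed.
— Paul's accountant: subject of the clause headed by 'betrayed'; c-commands the pronoun within its binding domain — blocked (Principle B).
— Ryan: subject of the matrix clause; c-commands the pronoun but lies outside its binding domain — allowed.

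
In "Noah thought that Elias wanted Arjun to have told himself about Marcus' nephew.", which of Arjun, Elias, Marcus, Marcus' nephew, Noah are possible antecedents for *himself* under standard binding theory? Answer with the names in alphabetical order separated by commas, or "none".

*himself* is a reflexive; Principle A requires it to be bound within its binding domain — the clause headed by 'told'.
— Arjun: subject of the clause headed by 'told'; c-commands the reflexive within its binding domain — allowed (Principle A).
— Elias: subject of the clause headed by 'wanted'; c-commands the reflexive but lies outside its binding domain — cannot bind it (Principle A).
— Marcus: possessor inside the second object DP of the clause headed by 'told'; does not c-command the reflexive — cannot bind it (Principle A).
— Marcus' nephew: second object of the clause headed by 'told'; does not c-command the reflexive — cannot bind it (Principle A).
— Noah: subject of the matrix clause; c-commands the reflexive but lies outside its binding domain — cannot bind it (Principle A).

Arjun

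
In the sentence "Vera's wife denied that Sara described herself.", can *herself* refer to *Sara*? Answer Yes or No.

Yes

*herself* is a reflexive; Principle A requires it to be bound within its binding domain — the clause headed by 'described'.
— Sara: subject of the clause headed by 'described'; c-commands the reflexive within its binding domain — allowed (Principle A).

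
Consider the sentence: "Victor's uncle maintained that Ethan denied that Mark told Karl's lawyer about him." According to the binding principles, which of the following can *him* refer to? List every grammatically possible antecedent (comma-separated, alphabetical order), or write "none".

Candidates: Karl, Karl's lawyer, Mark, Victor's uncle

*him* is a pronoun; Principle B requires it to be free in its binding domain — the clause headed by 'told'.
— Karl: possessor inside the object DP of the clause headed by 'told'; does not c-command the pronoun — Principle B does not apply; allowed.
— Karl's lawyer: object of the clause headed by 'told'; c-commands the pronoun within its binding domain — blocked (Principle B).
— Mark: subject of the clause headed by 'told'; c-commands the pronoun within its binding domain — blocked (Principle B).
— Victor's uncle: subject of the matrix clause; c-commands the pronoun but lies outside its binding domain — allowed.

Karl, Victor's uncle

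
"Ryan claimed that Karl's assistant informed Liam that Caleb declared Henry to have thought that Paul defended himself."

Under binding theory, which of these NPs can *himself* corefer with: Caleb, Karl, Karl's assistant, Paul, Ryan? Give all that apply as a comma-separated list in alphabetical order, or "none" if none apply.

*himself* is a reflexive; Principle A requires it to be bound within its binding domain — the clause headed by 'defended'.
— Caleb: subject of the clause headed by 'declared'; c-commands the reflexive but lies outside its binding domain — cannot bind it (Principle A).
— Karl: possessor inside the subject DP of the clause headed by 'informed'; does not c-command the reflexive — cannot bind it (Principle A).
— Karl's assistant: subject of the clause headed by 'informed'; c-commands the reflexive but lies outside its binding domain — cannot bind it (Principle A).
— Paul: subject of the clause headed by 'defended'; c-commands the reflexive within its binding domain — allowed (Principle A).
— Ryan: subject of the matrix clause; c-commands the reflexive but lies outside its binding domain — cannot bind it (Principle A).

Paul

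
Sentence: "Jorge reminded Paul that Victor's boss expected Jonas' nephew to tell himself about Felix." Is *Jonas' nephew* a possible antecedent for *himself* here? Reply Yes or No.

*himself* is a reflexive; Principle A requires it to be bound within its binding domain — the clause headed by 'tell'.
— Jonas' nephew: subject of the clause headed by 'tell'; c-commands the reflexive within its binding domain — allowed (Principle A).

Yes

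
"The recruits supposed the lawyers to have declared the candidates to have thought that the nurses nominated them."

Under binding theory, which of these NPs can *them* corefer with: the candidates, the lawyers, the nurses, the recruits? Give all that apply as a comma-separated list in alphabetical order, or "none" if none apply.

*them* is a pronoun; Principle B requires it to be free in its binding domain — the clause headed by 'nominated'.
— the candidates: subject of the clause headed by 'thought'; c-commands the pronoun but lies outside its binding domain — allowed.
— the lawyers: subject of the clause headed by 'declared'; c-commands the pronoun but lies outside its binding domain — allowed.
— the nurses: subject of the clause headed by 'nominated'; c-commands the pronoun within its binding domain — blocked (Principle B).
— the recruits: subject of the matrix clause; c-commands the pronoun but lies outside its binding domain — allowed.

the candidates, the lawyers, the recruits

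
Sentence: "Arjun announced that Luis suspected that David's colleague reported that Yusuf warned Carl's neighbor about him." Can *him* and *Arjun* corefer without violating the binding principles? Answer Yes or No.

Yes

*Arjun* is an R-expression; Principle C requires it to be free (not bound by any c-commanding expression).
— him: second object of the clause headed by 'warned'; the pronoun does not c-command the R-expression — coreference allowed.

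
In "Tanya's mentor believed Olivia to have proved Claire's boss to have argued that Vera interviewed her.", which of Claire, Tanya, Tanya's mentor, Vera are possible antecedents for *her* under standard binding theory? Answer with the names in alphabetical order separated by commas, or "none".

Claire, Tanya, Tanya's mentor

*her* is a pronoun; Principle B requires it to be free in its binding domain — the clause headed by 'interviewed'.
— Claire: possessor inside the subject DP of the clause headed by 'argued'; does not c-command the pronoun — Principle B does not apply; allowed.
— Tanya: possessor inside the subject DP of the matrix clause; does not c-command the pronoun — Principle B does not apply; allowed.
— Tanya's mentor: subject of the matrix clause; c-commands the pronoun but lies outside its binding domain — allowed.
— Vera: subject of the clause headed by 'interviewed'; c-commands the pronoun within its binding domain — blocked (Principle B).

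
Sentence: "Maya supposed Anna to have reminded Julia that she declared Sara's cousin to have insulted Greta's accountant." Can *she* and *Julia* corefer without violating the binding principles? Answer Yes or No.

*Julia* is an R-expression; Principle C requires it to be free (not bound by any c-commanding expression).
— she: subject of the clause headed by 'declared'; the pronoun does not c-command the R-expression — coreference allowed.

Yes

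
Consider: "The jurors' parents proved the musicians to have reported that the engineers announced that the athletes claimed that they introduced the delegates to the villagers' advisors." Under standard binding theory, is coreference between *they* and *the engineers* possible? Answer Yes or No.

Yes

*the engineers* is an R-expression; Principle C requires it to be free (not bound by any c-commanding expression).
— they: subject of the clause headed by 'introduced'; the pronoun does not c-command the R-expression — coreference allowed.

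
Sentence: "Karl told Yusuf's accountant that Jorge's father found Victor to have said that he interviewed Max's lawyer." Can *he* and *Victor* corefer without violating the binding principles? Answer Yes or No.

*Victor* is an R-expression; Principle C requires it to be free (not bound by any c-commanding expression).
— he: subject of the clause headed by 'interviewed'; the pronoun does not c-command the R-expression — coreference allowed.

Yes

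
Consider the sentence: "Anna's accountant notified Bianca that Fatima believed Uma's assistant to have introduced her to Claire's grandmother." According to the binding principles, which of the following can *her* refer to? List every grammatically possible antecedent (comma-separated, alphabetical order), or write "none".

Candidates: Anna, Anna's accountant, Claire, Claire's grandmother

Anna, Anna's accountant

*her* is a pronoun; Principle B requires it to be free in its binding domain — the clause headed by 'introduced'.
— Anna: possessor inside the subject DP of the matrix clause; does not c-command the pronoun — Principle B does not apply; allowed.
— Anna's accountant: subject of the matrix clause; c-commands the pronoun but lies outside its binding domain — allowed.
— Claire: possessor inside the second object DP of the clause headed by 'introduced'; is c-commanded by the pronoun; coreference would bind this R-expression — blocked (Principle C).
— Claire's grandmother: second object of the clause headed by 'introduced'; is c-commanded by the pronoun; coreference would bind this R-expression — blocked (Principle C).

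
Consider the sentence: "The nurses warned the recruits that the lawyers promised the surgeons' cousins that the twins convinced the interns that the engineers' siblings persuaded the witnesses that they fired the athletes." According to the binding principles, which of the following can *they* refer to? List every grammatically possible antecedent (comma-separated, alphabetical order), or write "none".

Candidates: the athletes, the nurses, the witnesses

the nurses, the witnesses

*they* is a pronoun; Principle B requires it to be free in its binding domain — the clause headed by 'fired'.
— the athletes: object of the clause headed by 'fired'; is c-commanded by the pronoun; coreference would bind this R-expression — blocked (Principle C).
— the nurses: subject of the matrix clause; c-commands the pronoun but lies outside its binding domain — allowed.
— the witnesses: object of the clause headed by 'persuaded'; c-commands the pronoun but lies outside its binding domain — allowed.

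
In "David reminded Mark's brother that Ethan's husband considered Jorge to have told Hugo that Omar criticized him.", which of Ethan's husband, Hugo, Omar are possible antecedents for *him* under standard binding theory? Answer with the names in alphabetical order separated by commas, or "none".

*him* is a pronoun; Principle B requires it to be free in its binding domain — the clause headed by 'criticized'.
— Ethan's husband: subject of the clause headed by 'considered'; c-commands the pronoun but lies outside its binding domain — allowed.
— Hugo: object of the clause headed by 'told'; c-commands the pronoun but lies outside its binding domain — allowed.
— Omar: subject of the clause headed by 'criticized'; c-commands the pronoun within its binding domain — blocked (Principle B).

Ethan's husband, Hugo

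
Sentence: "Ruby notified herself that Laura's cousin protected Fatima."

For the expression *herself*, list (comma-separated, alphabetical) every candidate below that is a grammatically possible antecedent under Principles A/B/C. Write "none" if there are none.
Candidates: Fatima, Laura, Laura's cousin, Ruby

*herself* is a reflexive; Principle A requires it to be bound within its binding domain — the matrix clause.
— Fatima: object of the clause headed by 'protected'; does not c-command the reflexive — cannot bind it (Principle A).
— Laura: possessor inside the subject DP of the clause headed by 'protected'; does not c-command the reflexive — cannot bind it (Principle A).
— Laura's cousin: subject of the clause headed by 'protected'; does not c-command the reflexive — cannot bind it (Principle A).
— Ruby: subject of the matrix clause; c-commands the reflexive within its binding domain — allowed (Principle A).

Ruby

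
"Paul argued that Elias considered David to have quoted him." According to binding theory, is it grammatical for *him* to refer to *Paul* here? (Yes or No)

Yes

*Paul* is an R-expression; Principle C requires it to be free (not bound by any c-commanding expression).
— him: object of the clause headed by 'quoted'; the pronoun does not c-command the R-expression — coreference allowed.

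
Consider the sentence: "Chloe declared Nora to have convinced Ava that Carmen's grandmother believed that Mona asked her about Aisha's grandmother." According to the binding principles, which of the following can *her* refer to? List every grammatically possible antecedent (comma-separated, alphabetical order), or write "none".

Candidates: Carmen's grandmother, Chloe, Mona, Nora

Carmen's grandmother, Chloe, Nora

*her* is a pronoun; Principle B requires it to be free in its binding domain — the clause headed by 'asked'.
— Carmen's grandmother: subject of the clause headed by 'believed'; c-commands the pronoun but lies outside its binding domain — allowed.
— Chloe: subject of the matrix clause; c-commands the pronoun but lies outside its binding domain — allowed.
— Mona: subject of the clause headed by 'asked'; c-commands the pronoun within its binding domain — blocked (Principle B).
— Nora: subject of the clause headed by 'convinced'; c-commands the pronoun but lies outside its binding domain — allowed.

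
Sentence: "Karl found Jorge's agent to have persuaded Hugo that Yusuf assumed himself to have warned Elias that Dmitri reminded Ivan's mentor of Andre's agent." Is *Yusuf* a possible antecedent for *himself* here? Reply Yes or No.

Yes

*himself* is a reflexive; Principle A requires it to be bound within its binding domain — the clause headed by 'assumed'.
— Yusuf: subject of the clause headed by 'assumed'; c-commands the reflexive within its binding domain — allowed (Principle A).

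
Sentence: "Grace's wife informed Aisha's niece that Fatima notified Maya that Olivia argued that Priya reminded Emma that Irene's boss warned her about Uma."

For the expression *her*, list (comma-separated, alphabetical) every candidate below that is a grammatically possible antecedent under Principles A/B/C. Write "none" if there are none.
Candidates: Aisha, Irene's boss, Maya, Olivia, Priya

Aisha, Maya, Olivia, Priya

*her* is a pronoun; Principle B requires it to be free in its binding domain — the clause headed by 'warned'.
— Aisha: possessor inside the object DP of the matrix clause; does not c-command the pronoun — Principle B does not apply; allowed.
— Irene's boss: subject of the clause headed by 'warned'; c-commands the pronoun within its binding domain — blocked (Principle B).
— Maya: object of the clause headed by 'notified'; c-commands the pronoun but lies outside its binding domain — allowed.
— Olivia: subject of the clause headed by 'argued'; c-commands the pronoun but lies outside its binding domain — allowed.
— Priya: subject of the clause headed by 'reminded'; c-commands the pronoun but lies outside its binding domain — allowed.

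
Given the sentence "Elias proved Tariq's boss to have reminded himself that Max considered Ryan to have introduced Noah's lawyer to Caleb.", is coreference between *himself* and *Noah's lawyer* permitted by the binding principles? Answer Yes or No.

No

*himself* is a reflexive; Principle A requires it to be bound within its binding domain — the clause headed by 'reminded'.
— Noah's lawyer: object of the clause headed by 'introduced'; does not c-command the reflexive — cannot bind it (Principle A).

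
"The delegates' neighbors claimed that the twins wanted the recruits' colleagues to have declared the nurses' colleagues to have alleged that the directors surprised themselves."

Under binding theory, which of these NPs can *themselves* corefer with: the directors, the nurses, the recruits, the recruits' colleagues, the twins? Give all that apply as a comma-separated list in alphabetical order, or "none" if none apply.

the directors

*themselves* is a reflexive; Principle A requires it to be bound within its binding domain — the clause headed by 'surprised'.
— the directors: subject of the clause headed by 'surprised'; c-commands the reflexive within its binding domain — allowed (Principle A).
— the nurses: possessor inside the subject DP of the clause headed by 'alleged'; does not c-command the reflexive — cannot bind it (Principle A).
— the recruits: possessor inside the subject DP of the clause headed by 'declared'; does not c-command the reflexive — cannot bind it (Principle A).
— the recruits' colleagues: subject of the clause headed by 'declared'; c-commands the reflexive but lies outside its binding domain — cannot bind it (Principle A).
— the twins: subject of the clause headed by 'wanted'; c-commands the reflexive but lies outside its binding domain — cannot bind it (Principle A).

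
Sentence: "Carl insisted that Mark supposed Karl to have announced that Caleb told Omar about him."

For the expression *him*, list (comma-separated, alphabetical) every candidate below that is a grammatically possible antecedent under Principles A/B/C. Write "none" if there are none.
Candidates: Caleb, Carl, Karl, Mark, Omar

Carl, Karl, Mark

*him* is a pronoun; Principle B requires it to be free in its binding domain — the clause headed by 'told'.
— Caleb: subject of the clause headed by 'told'; c-commands the pronoun within its binding domain — blocked (Principle B).
— Carl: subject of the matrix clause; c-commands the pronoun but lies outside its binding domain — allowed.
— Karl: subject of the clause headed by 'announced'; c-commands the pronoun but lies outside its binding domain — allowed.
— Mark: subject of the clause headed by 'supposed'; c-commands the pronoun but lies outside its binding domain — allowed.
— Omar: object of the clause headed by 'told'; c-commands the pronoun within its binding domain — blocked (Principle B).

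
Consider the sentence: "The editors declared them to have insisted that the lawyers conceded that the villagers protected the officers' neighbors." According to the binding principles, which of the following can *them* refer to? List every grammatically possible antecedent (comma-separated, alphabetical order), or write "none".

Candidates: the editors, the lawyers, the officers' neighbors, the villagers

*them* is a pronoun; Principle B requires it to be free in its binding domain — the matrix clause.
— the editors: subject of the matrix clause; c-commands the pronoun within its binding domain — blocked (Principle B).
— the lawyers: subject of the clause headed by 'conceded'; is c-commanded by the pronoun; coreference would bind this R-expression — blocked (Principle C).
— the officers' neighbors: object of the clause headed by 'protected'; is c-commanded by the pronoun; coreference would bind this R-expression — blocked (Principle C).
— the villagers: subject of the clause headed by 'protected'; is c-commanded by the pronoun; coreference would bind this R-expression — blocked (Principle C).

none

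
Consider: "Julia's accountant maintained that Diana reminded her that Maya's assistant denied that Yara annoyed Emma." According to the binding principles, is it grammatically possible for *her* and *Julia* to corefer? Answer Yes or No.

*her* is a pronoun; Principle B requires it to be free in its binding domain — the clause headed by 'reminded'.
— Julia: possessor inside the subject DP of the matrix clause; does not c-command the pronoun — Principle B does not apply; allowed.

Yes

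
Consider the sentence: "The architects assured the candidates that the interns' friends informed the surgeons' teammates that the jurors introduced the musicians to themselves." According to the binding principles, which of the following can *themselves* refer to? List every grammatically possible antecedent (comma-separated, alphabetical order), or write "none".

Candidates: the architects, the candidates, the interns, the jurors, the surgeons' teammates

the jurors

*themselves* is a reflexive; Principle A requires it to be bound within its binding domain — the clause headed by 'introduced'.
— the architects: subject of the matrix clause; c-commands the reflexive but lies outside its binding domain — cannot bind it (Principle A).
— the candidates: object of the matrix clause; c-commands the reflexive but lies outside its binding domain — cannot bind it (Principle A).
— the interns: possessor inside the subject DP of the clause headed by 'informed'; does not c-command the reflexive — cannot bind it (Principle A).
— the jurors: subject of the clause headed by 'introduced'; c-commands the reflexive within its binding domain — allowed (Principle A).
— the surgeons' teammates: object of the clause headed by 'informed'; c-commands the reflexive but lies outside its binding domain — cannot bind it (Principle A).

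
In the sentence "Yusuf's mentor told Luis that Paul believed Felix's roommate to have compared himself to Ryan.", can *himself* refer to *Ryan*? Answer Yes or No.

No

*himself* is a reflexive; Principle A requires it to be bound within its binding domain — the clause headed by 'compared'.
— Ryan: second object of the clause headed by 'compared'; does not c-command the reflexive — cannot bind it (Principle A).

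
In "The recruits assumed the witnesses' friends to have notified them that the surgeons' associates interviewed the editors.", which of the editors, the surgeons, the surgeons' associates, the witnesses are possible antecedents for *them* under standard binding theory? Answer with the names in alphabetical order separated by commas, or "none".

*them* is a pronoun; Principle B requires it to be free in its binding domain — the clause headed by 'notified'.
— the editors: object of the clause headed by 'interviewed'; is c-commanded by the pronoun; coreference would bind this R-expression — blocked (Principle C).
— the surgeons: possessor inside the subject DP of the clause headed by 'interviewed'; is c-commanded by the pronoun; coreference would bind this R-expression — blocked (Principle C).
— the surgeons' associates: subject of the clause headed by 'interviewed'; is c-commanded by the pronoun; coreference would bind this R-expression — blocked (Principle C).
— the witnesses: possessor inside the subject DP of the clause headed by 'notified'; does not c-command the pronoun — Principle B does not apply; allowed.

the witnesses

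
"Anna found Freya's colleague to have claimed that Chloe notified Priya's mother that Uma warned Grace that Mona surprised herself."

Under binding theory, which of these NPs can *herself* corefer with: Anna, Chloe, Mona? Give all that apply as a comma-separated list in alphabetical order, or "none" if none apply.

*herself* is a reflexive; Principle A requires it to be bound within its binding domain — the clause headed by 'surprised'.
— Anna: subject of the matrix clause; c-commands the reflexive but lies outside its binding domain — cannot bind it (Principle A).
— Chloe: subject of the clause headed by 'notified'; c-commands the reflexive but lies outside its binding domain — cannot bind it (Principle A).
— Mona: subject of the clause headed by 'surprised'; c-commands the reflexive within its binding domain — allowed (Principle A).

Mona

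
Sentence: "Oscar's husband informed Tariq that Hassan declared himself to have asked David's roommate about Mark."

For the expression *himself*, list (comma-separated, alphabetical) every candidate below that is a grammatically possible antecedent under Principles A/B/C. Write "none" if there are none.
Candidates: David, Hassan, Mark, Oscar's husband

*himself* is a reflexive; Principle A requires it to be bound within its binding domain — the clause headed by 'declared'.
— David: possessor inside the object DP of the clause headed by 'asked'; does not c-command the reflexive — cannot bind it (Principle A).
— Hassan: subject of the clause headed by 'declared'; c-commands the reflexive within its binding domain — allowed (Principle A).
— Mark: second object of the clause headed by 'asked'; does not c-command the reflexive — cannot bind it (Principle A).
— Oscar's husband: subject of the matrix clause; c-commands the reflexive but lies outside its binding domain — cannot bind it (Principle A).

Hassan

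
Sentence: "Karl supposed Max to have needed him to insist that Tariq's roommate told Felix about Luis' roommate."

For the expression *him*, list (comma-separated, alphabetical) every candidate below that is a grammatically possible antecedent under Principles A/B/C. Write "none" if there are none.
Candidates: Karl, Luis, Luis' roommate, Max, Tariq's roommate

*him* is a pronoun; Principle B requires it to be free in its binding domain — the clause headed by 'needed'.
— Karl: subject of the matrix clause; c-commands the pronoun but lies outside its binding domain — allowed.
— Luis: possessor inside the second object DP of the clause headed by 'told'; is c-commanded by the pronoun; coreference would bind this R-expression — blocked (Principle C).
— Luis' roommate: second object of the clause headed by 'told'; is c-commanded by the pronoun; coreference would bind this R-expression — blocked (Principle C).
— Max: subject of the clause headed by 'needed'; c-commands the pronoun within its binding domain — blocked (Principle B).
— Tariq's roommate: subject of the clause headed by 'told'; is c-commanded by the pronoun; coreference would bind this R-expression — blocked (Principle C).

Karl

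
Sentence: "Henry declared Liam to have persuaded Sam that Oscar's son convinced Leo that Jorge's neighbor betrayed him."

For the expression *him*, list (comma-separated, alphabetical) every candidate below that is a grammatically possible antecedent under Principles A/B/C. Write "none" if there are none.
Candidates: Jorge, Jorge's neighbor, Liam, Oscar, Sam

Jorge, Liam, Oscar, Sam

*him* is a pronoun; Principle B requires it to be free in its binding domain — the clause headed by 'betrayed'.
— Jorge: possessor inside the subject DP of the clause headed by 'betrayed'; does not c-command the pronoun — Principle B does not apply; allowed.
— Jorge's neighbor: subject of the clause headed by 'betrayed'; c-commands the pronoun within its binding domain — blocked (Principle B).
— Liam: subject of the clause headed by 'persuaded'; c-commands the pronoun but lies outside its binding domain — allowed.
— Oscar: possessor inside the subject DP of the clause headed by 'convinced'; does not c-command the pronoun — Principle B does not apply; allowed.
— Sam: object of the clause headed by 'persuaded'; c-commands the pronoun but lies outside its binding domain — allowed.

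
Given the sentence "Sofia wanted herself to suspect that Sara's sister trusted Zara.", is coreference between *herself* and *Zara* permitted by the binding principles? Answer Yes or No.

No

*herself* is a reflexive; Principle A requires it to be bound within its binding domain — the matrix clause.
— Zara: object of the clause headed by 'trusted'; does not c-command the reflexive — cannot bind it (Principle A).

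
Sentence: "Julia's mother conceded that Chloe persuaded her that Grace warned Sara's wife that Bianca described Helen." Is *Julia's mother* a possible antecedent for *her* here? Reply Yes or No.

*her* is a pronoun; Principle B requires it to be free in its binding domain — the clause headed by 'persuaded'.
— Julia's mother: subject of the matrix clause; c-commands the pronoun but lies outside its binding domain — allowed.

Yes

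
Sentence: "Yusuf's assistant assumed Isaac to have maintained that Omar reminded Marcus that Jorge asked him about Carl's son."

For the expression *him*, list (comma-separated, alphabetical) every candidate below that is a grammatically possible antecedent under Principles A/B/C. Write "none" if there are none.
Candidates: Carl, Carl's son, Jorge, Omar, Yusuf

*him* is a pronoun; Principle B requires it to be free in its binding domain — the clause headed by 'asked'.
— Carl: possessor inside the second object DP of the clause headed by 'asked'; is c-commanded by the pronoun; coreference would bind this R-expression — blocked (Principle C).
— Carl's son: second object of the clause headed by 'asked'; is c-commanded by the pronoun; coreference would bind this R-expression — blocked (Principle C).
— Jorge: subject of the clause headed by 'asked'; c-commands the pronoun within its binding domain — blocked (Principle B).
— Omar: subject of the clause headed by 'reminded'; c-commands the pronoun but lies outside its binding domain — allowed.
— Yusuf: possessor inside the subject DP of the matrix clause; does not c-command the pronoun — Principle B does not apply; allowed.

Omar, Yusuf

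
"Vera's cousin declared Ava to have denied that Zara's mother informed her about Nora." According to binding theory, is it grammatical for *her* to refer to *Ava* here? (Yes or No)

*Ava* is an R-expression; Principle C requires it to be free (not bound by any c-commanding expression).
— her: object of the clause headed by 'informed'; the pronoun does not c-command the R-expression — coreference allowed.

Yes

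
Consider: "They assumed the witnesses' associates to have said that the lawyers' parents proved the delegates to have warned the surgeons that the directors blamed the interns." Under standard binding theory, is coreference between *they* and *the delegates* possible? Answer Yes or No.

*the delegates* is an R-expression; Principle C requires it to be free (not bound by any c-commanding expression).
— they: subject of the matrix clause; the pronoun c-commands the R-expression — coreference blocked (Principle C).

No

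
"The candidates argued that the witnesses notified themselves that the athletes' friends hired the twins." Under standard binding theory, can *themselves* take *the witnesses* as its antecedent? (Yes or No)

Yes

*themselves* is a reflexive; Principle A requires it to be bound within its binding domain — the clause headed by 'notified'.
— the witnesses: subject of the clause headed by 'notified'; c-commands the reflexive within its binding domain — allowed (Principle A).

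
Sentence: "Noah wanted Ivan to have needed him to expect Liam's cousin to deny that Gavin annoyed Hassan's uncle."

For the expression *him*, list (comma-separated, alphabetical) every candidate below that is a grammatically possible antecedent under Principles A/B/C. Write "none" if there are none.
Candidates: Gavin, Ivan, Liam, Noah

*him* is a pronoun; Principle B requires it to be free in its binding domain — the clause headed by 'needed'.
— Gavin: subject of the clause headed by 'annoyed'; is c-commanded by the pronoun; coreference would bind this R-expression — blocked (Principle C).
— Ivan: subject of the clause headed by 'needed'; c-commands the pronoun within its binding domain — blocked (Principle B).
— Liam: possessor inside the subject DP of the clause headed by 'deny'; is c-commanded by the pronoun; coreference would bind this R-expression — blocked (Principle C).
— Noah: subject of the matrix clause; c-commands the pronoun but lies outside its binding domain — allowed.

Noah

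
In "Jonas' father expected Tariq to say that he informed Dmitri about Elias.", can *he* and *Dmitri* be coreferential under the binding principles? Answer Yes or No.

No

*Dmitri* is an R-expression; Principle C requires it to be free (not bound by any c-commanding expression).
— he: subject of the clause headed by 'informed'; the pronoun c-commands the R-expression — coreference blocked (Principle C).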